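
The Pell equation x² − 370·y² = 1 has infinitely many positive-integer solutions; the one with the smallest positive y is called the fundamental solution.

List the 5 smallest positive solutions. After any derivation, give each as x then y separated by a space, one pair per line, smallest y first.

213859 11118
91471343761 4755368724
39123940210553539 2033956799880714
16734013458886067250241 869959934526623861928
7157438768568706971928026499 372097523273824548176239590

[19; 4,4,38] for √370; ℓ=3 ⇒ convergent index 5
k=0  a_k=19  p_k/q_k = 19/1
k=1  a_k=4  p_k/q_k = 77/4
k=2  a_k=4  p_k/q_k = 327/17
k=3  a_k=38  p_k/q_k = 12503/650
k=4  a_k=4  p_k/q_k = 50339/2617
k=5  a_k=4  p_k/q_k = 213859/11118
(x₁, y₁) = (213859, 11118);  213859² − 370·11118² = 1 ✓
(213859+11118√370)^2 = 91471343761 + 4755368724√370
(213859+11118√370)^3 = 39123940210553539 + 2033956799880714√370
(213859+11118√370)^4 = 16734013458886067250241 + 869959934526623861928√370
(213859+11118√370)^5 = 7157438768568706971928026499 + 372097523273824548176239590√370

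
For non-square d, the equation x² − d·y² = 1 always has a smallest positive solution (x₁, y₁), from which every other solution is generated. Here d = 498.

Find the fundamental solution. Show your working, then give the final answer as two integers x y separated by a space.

√498 → a₀=22, period (3,6,22,6,3,44); ℓ=6 even so k=5
i=0: a=22 ⇒ p=22, q=1
i=1: a=3 ⇒ p=67, q=3
…
i=3: a=22 ⇒ p=9395, q=421
i=4: a=6 ⇒ p=56794, q=2545
i=5: a=3 ⇒ p=179777, q=8056
→ (179777, 8056).  Check: 179777²=32319769729, 498·8056²=32319769728, difference 1.

179777 8056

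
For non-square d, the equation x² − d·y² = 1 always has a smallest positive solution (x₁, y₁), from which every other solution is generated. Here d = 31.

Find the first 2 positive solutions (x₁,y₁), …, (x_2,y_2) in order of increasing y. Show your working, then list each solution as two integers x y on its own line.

1520 273
4620799 829920

√31 → a₀=5, period (1,1,3,5,3,1,1,10); ℓ=8 even so k=7
i=0: a=5 ⇒ p=5, q=1
i=1: a=1 ⇒ p=6, q=1
…
i=5: a=3 ⇒ p=657, q=118
i=6: a=1 ⇒ p=863, q=155
i=7: a=1 ⇒ p=1520, q=273
(x₁, y₁) = (1520, 273);  1520² − 31·273² = 1 ✓
(1520+273√31)^2 = 4620799 + 829920√31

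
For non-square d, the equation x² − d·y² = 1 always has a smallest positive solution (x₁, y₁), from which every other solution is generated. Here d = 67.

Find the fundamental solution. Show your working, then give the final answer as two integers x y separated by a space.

48842 5967

√67 → a₀=8, period (5,2,1,1,7,1,1,2,5,16); ℓ=10 even so k=9
step 0: (8, 1)  from 8·(1,0) + (0,1)
…
step 4: (221, 27)  from 1·(131,16) + (90,11)
…
step 8: (9053, 1106)  from 2·(3577,437) + (1899,232)
step 9: (48842, 5967)  from 5·(9053,1106) + (3577,437)
(x₁, y₁) = (48842, 5967);  48842² − 67·5967² = 1 ✓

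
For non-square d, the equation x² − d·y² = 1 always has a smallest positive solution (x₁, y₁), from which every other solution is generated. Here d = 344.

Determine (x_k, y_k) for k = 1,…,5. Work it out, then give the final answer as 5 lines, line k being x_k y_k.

√344 = [18; 1,1,4,1,3,1,4,1,1,36, …], period ℓ=10 (even) → k=9
step 0: (18, 1)  from 18·(1,0) + (0,1)
…
step 2: (37, 2)  from 1·(19,1) + (18,1)
…
step 5: (779, 42)  from 3·(204,11) + (167,9)
…
step 7: (4711, 254)  from 4·(983,53) + (779,42)
step 8: (5694, 307)  from 1·(4711,254) + (983,53)
step 9: (10405, 561)  from 1·(5694,307) + (4711,254)
fundamental: x₁=10405, y₁=561  (since 108264025 − 344·314721 = 1)
(x_2, y_2) = (10405·10405 + 344·561·561, 10405·561 + 561·10405) = (216528049, 11674410)
(x_3, y_3) = (10405·216528049 + 344·561·11674410, 10405·11674410 + 561·216528049) = (4505948689285, 242944471539)
(x_4, y_4) = (10405·4505948689285 + 344·561·242944471539, 10405·242944471539 + 561·4505948689285) = (93768792007492801, 5055674441052180)
(x_5, y_5) = (10405·93768792007492801 + 344·561·5055674441052180, 10405·5055674441052180 + 561·93768792007492801) = (1951328557169976499525, 105208584875351394261)

10405 561
216528049 11674410
4505948689285 242944471539
93768792007492801 5055674441052180
1951328557169976499525 105208584875351394261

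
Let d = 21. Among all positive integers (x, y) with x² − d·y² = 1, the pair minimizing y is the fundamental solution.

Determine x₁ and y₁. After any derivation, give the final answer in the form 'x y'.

[4; 1,1,2,1,1,8] for √21; ℓ=6 ⇒ convergent index 5
i=0: a=4 ⇒ p=4, q=1
i=1: a=1 ⇒ p=5, q=1
…
i=4: a=1 ⇒ p=32, q=7
i=5: a=1 ⇒ p=55, q=12
(x₁, y₁) = (55, 12);  55² − 21·12² = 1 ✓

55 12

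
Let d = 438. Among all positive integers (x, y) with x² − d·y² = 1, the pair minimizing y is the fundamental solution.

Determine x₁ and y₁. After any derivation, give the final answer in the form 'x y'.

d=438: √d = [20; 1,12,1,40] (ℓ=4, even), read p_3/q_3
k=0  a_k=20  p_k/q_k = 20/1
…
k=2  a_k=12  p_k/q_k = 272/13
k=3  a_k=1  p_k/q_k = 293/14
fundamental: x₁=293, y₁=14  (since 85849 − 438·196 = 1)

293 14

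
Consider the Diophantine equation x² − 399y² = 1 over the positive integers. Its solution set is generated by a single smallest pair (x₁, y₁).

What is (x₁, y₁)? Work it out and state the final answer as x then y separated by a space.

20 1

d=399: √d = [19; 1,38] (ℓ=2, even), read p_1/q_1
k=0  a_k=19  p_k/q_k = 19/1
k=1  a_k=1  p_k/q_k = 20/1
(x₁, y₁) = (20, 1);  20² − 399·1² = 1 ✓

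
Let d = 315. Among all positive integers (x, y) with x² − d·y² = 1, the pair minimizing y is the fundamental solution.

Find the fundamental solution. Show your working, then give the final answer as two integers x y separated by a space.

√315 → a₀=17, period (1,2,1,34); ℓ=4 even so k=3
k=0  a_k=17  p_k/q_k = 17/1
…
k=2  a_k=2  p_k/q_k = 53/3
k=3  a_k=1  p_k/q_k = 71/4
(x₁, y₁) = (71, 4);  71² − 315·4² = 1 ✓

71 4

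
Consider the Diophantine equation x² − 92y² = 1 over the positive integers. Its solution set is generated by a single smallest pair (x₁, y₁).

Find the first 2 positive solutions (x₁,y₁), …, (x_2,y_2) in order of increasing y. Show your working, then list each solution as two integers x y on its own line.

1151 120
2649601 276240

[9; 1,1,2,4,2,1,1,18] for √92; ℓ=8 ⇒ convergent index 7
i=0: a=9 ⇒ p=9, q=1
…
i=2: a=1 ⇒ p=19, q=2
…
i=5: a=2 ⇒ p=470, q=49
i=6: a=1 ⇒ p=681, q=71
i=7: a=1 ⇒ p=1151, q=120
fundamental: x₁=1151, y₁=120  (since 1324801 − 92·14400 = 1)
(x_2, y_2) = (1151·1151 + 92·120·120, 1151·120 + 120·1151) = (2649601, 276240)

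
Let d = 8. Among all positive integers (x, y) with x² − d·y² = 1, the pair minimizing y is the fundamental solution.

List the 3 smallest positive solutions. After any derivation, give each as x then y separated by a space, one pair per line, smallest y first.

3 1
17 6
99 35

[2; 1,4] for √8; ℓ=2 ⇒ convergent index 1
step 0: (2, 1)  from 2·(1,0) + (0,1)
step 1: (3, 1)  from 1·(2,1) + (1,0)
fundamental: x₁=3, y₁=1  (since 9 − 8·1 = 1)
(3+1√8)^2 = 17 + 6√8
(3+1√8)^3 = 99 + 35√8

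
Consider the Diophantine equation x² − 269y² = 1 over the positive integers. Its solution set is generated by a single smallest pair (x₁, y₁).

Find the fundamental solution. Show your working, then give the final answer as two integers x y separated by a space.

13449 820

[16; 2,2,32] for √269; ℓ=3 ⇒ convergent index 5
a_0=16:  p_0=16·1+0=16,  q_0=16·0+1=1
…
a_4=2:  p_4=2·2657+82=5396,  q_4=2·162+5=329
a_5=2:  p_5=2·5396+2657=13449,  q_5=2·329+162=820
→ (13449, 820).  Check: 13449²=180875601, 269·820²=180875600, difference 1.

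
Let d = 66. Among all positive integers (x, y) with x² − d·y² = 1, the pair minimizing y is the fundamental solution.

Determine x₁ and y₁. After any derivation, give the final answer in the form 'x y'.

√66 = [8; 8,16, …], period ℓ=2 (even) → k=1
step 0: (8, 1)  from 8·(1,0) + (0,1)
step 1: (65, 8)  from 8·(8,1) + (1,0)
fundamental: x₁=65, y₁=8  (since 4225 − 66·64 = 1)

65 8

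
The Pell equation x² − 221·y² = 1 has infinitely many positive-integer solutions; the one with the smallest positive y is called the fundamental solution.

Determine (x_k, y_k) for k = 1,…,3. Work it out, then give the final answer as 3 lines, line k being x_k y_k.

1665 112
5544449 372960
18463013505 1241956688

d=221: √d = [14; 1,6,2,6,1,28] (ℓ=6, even), read p_5/q_5
step 0: (14, 1)  from 14·(1,0) + (0,1)
step 1: (15, 1)  from 1·(14,1) + (1,0)
step 2: (104, 7)  from 6·(15,1) + (14,1)
step 3: (223, 15)  from 2·(104,7) + (15,1)
step 4: (1442, 97)  from 6·(223,15) + (104,7)
step 5: (1665, 112)  from 1·(1442,97) + (223,15)
fundamental: x₁=1665, y₁=112  (since 2772225 − 221·12544 = 1)
n=2: (1665,112)∘(1665,112) = (1665·1665+221·112·112, 1665·112+112·1665) = (5544449,372960)
n=3: (5544449,372960)∘(1665,112) = (1665·5544449+221·112·372960, 1665·372960+112·5544449) = (18463013505,1241956688)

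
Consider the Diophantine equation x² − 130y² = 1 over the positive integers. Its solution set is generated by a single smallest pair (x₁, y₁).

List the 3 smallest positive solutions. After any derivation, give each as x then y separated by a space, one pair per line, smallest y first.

6499 570
84474001 7408860
1097993058499 96300361710

√130 = [11; 2,2,22, …], period ℓ=3 (odd) → k=5
k=0  a_k=11  p_k/q_k = 11/1
…
k=4  a_k=2  p_k/q_k = 2611/229
k=5  a_k=2  p_k/q_k = 6499/570
fundamental: x₁=6499, y₁=570  (since 42237001 − 130·324900 = 1)
(6499+570√130)^2 = 84474001 + 7408860√130
(6499+570√130)^3 = 1097993058499 + 96300361710√130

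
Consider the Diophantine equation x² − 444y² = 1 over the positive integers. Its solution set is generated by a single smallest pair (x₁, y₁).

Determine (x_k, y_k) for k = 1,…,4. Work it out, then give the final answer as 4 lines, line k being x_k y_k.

295 14
174049 8260
102688615 4873386
60586108801 2875289480

√444 → a₀=21, period (14,42); ℓ=2 even so k=1
i=0: a=21 ⇒ p=21, q=1
i=1: a=14 ⇒ p=295, q=14
→ (295, 14).  Check: 295²=87025, 444·14²=87024, difference 1.
(295+14√444)^2 = 174049 + 8260√444
(295+14√444)^3 = 102688615 + 4873386√444
(295+14√444)^4 = 60586108801 + 2875289480√444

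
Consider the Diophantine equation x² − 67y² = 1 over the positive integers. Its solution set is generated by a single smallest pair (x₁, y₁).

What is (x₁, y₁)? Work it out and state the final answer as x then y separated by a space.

√67 = [8; 5,2,1,1,7,1,1,2,5,16, …], period ℓ=10 (even) → k=9
i=0: a=8 ⇒ p=8, q=1
i=1: a=5 ⇒ p=41, q=5
…
i=3: a=1 ⇒ p=131, q=16
…
i=5: a=7 ⇒ p=1678, q=205
…
i=8: a=2 ⇒ p=9053, q=1106
i=9: a=5 ⇒ p=48842, q=5967
(x₁, y₁) = (48842, 5967);  48842² − 67·5967² = 1 ✓

48842 5967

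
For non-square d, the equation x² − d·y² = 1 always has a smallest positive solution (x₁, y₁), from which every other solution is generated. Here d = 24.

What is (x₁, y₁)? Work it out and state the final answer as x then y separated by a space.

d=24: √d = [4; 1,8] (ℓ=2, even), read p_1/q_1
k=0  a_k=4  p_k/q_k = 4/1
k=1  a_k=1  p_k/q_k = 5/1
(x₁, y₁) = (5, 1);  5² − 24·1² = 1 ✓

5 1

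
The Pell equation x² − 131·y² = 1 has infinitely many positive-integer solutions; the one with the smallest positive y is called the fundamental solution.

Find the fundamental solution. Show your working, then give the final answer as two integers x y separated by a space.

[11; 2,4,11,4,2,22] for √131; ℓ=6 ⇒ convergent index 5
step 0: (11, 1)  from 11·(1,0) + (0,1)
…
step 4: (4727, 413)  from 4·(1156,101) + (103,9)
step 5: (10610, 927)  from 2·(4727,413) + (1156,101)
→ (10610, 927).  Check: 10610²=112572100, 131·927²=112572099, difference 1.

10610 927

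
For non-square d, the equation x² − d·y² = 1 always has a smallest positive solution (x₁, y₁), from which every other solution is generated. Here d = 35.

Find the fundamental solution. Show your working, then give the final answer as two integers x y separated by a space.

√35 → a₀=5, period (1,10); ℓ=2 even so k=1
k=0  a_k=5  p_k/q_k = 5/1
k=1  a_k=1  p_k/q_k = 6/1
fundamental: x₁=6, y₁=1  (since 36 − 35·1 = 1)

6 1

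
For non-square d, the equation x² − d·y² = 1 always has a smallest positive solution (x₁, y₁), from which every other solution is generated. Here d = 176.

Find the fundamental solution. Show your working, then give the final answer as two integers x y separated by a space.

199 15

[13; 3,1,3,26] for √176; ℓ=4 ⇒ convergent index 3
k=0  a_k=13  p_k/q_k = 13/1
…
k=2  a_k=1  p_k/q_k = 53/4
k=3  a_k=3  p_k/q_k = 199/15
(x₁, y₁) = (199, 15);  199² − 176·15² = 1 ✓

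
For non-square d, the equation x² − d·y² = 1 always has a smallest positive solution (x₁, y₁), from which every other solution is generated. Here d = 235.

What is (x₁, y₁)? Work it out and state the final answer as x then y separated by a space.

[15; 3,30] for √235; ℓ=2 ⇒ convergent index 1
k=0  a_k=15  p_k/q_k = 15/1
k=1  a_k=3  p_k/q_k = 46/3
(x₁, y₁) = (46, 3);  46² − 235·3² = 1 ✓

46 3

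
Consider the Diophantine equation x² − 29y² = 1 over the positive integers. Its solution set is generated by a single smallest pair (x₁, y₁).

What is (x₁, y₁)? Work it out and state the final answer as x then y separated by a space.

[5; 2,1,1,2,10] for √29; ℓ=5 ⇒ convergent index 9
a_0=5:  p_0=5·1+0=5,  q_0=5·0+1=1
a_1=2:  p_1=2·5+1=11,  q_1=2·1+0=2
a_2=1:  p_2=1·11+5=16,  q_2=1·2+1=3
a_3=1:  p_3=1·16+11=27,  q_3=1·3+2=5
a_4=2:  p_4=2·27+16=70,  q_4=2·5+3=13
a_5=10:  p_5=10·70+27=727,  q_5=10·13+5=135
a_6=2:  p_6=2·727+70=1524,  q_6=2·135+13=283
…
a_8=1:  p_8=1·2251+1524=3775,  q_8=1·418+283=701
a_9=2:  p_9=2·3775+2251=9801,  q_9=2·701+418=1820
→ (9801, 1820).  Check: 9801²=96059601, 29·1820²=96059600, difference 1.

9801 1820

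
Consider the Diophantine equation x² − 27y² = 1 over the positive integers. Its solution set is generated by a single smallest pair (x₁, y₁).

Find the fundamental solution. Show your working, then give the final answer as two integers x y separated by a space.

d=27: √d = [5; 5,10] (ℓ=2, even), read p_1/q_1
step 0: (5, 1)  from 5·(1,0) + (0,1)
step 1: (26, 5)  from 5·(5,1) + (1,0)
(x₁, y₁) = (26, 5);  26² − 27·5² = 1 ✓

26 5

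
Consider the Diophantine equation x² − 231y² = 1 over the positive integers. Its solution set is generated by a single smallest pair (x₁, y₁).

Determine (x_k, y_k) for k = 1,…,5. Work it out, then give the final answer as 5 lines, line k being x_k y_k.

76 5
11551 760
1755676 115515
266851201 17557520
40559626876 2668627525

[15; 5,30] for √231; ℓ=2 ⇒ convergent index 1
i=0: a=15 ⇒ p=15, q=1
i=1: a=5 ⇒ p=76, q=5
fundamental: x₁=76, y₁=5  (since 5776 − 231·25 = 1)
(x_2, y_2) = (76·76 + 231·5·5, 76·5 + 5·76) = (11551, 760)
(x_3, y_3) = (76·11551 + 231·5·760, 76·760 + 5·11551) = (1755676, 115515)
(x_4, y_4) = (76·1755676 + 231·5·115515, 76·115515 + 5·1755676) = (266851201, 17557520)
(x_5, y_5) = (76·266851201 + 231·5·17557520, 76·17557520 + 5·266851201) = (40559626876, 2668627525)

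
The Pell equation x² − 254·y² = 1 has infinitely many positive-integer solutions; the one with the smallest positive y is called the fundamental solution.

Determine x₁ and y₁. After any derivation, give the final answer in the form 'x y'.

√254 → a₀=15, period (1,14,1,30); ℓ=4 even so k=3
i=0: a=15 ⇒ p=15, q=1
…
i=2: a=14 ⇒ p=239, q=15
i=3: a=1 ⇒ p=255, q=16
(x₁, y₁) = (255, 16);  255² − 254·16² = 1 ✓

255 16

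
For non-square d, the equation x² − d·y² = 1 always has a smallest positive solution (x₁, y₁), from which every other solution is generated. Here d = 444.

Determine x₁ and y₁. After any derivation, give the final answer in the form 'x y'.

295 14

[21; 14,42] for √444; ℓ=2 ⇒ convergent index 1
k=0  a_k=21  p_k/q_k = 21/1
k=1  a_k=14  p_k/q_k = 295/14
→ (295, 14).  Check: 295²=87025, 444·14²=87024, difference 1.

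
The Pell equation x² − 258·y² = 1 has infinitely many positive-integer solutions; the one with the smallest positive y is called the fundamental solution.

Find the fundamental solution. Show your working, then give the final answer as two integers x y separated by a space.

d=258: √d = [16; 16,32] (ℓ=2, even), read p_1/q_1
step 0: (16, 1)  from 16·(1,0) + (0,1)
step 1: (257, 16)  from 16·(16,1) + (1,0)
→ (257, 16).  Check: 257²=66049, 258·16²=66048, difference 1.

257 16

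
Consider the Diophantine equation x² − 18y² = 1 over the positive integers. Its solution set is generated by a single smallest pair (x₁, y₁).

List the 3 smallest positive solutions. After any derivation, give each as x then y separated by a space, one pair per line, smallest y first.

17 4
577 136
19601 4620

√18 = [4; 4,8, …], period ℓ=2 (even) → k=1
step 0: (4, 1)  from 4·(1,0) + (0,1)
step 1: (17, 4)  from 4·(4,1) + (1,0)
fundamental: x₁=17, y₁=4  (since 289 − 18·16 = 1)
(17+4√18)^2 = 577 + 136√18
(17+4√18)^3 = 19601 + 4620√18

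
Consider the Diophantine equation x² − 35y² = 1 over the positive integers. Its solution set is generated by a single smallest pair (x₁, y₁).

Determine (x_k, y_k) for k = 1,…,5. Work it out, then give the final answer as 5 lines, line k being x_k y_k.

6 1
71 12
846 143
10081 1704
120126 20305

d=35: √d = [5; 1,10] (ℓ=2, even), read p_1/q_1
i=0: a=5 ⇒ p=5, q=1
i=1: a=1 ⇒ p=6, q=1
→ (6, 1).  Check: 6²=36, 35·1²=35, difference 1.
k=2:  x_2 = 6·6+35·1·1 = 71,  y_2 = 6·1+1·6 = 12
k=3:  x_3 = 6·71+35·1·12 = 846,  y_3 = 6·12+1·71 = 143
k=4:  x_4 = 6·846+35·1·143 = 10081,  y_4 = 6·143+1·846 = 1704
k=5:  x_5 = 6·10081+35·1·1704 = 120126,  y_5 = 6·1704+1·10081 = 20305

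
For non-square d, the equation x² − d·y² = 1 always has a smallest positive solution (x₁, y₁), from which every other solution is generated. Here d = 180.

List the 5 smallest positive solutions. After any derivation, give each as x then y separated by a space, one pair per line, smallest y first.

161 12
51841 3864
16692641 1244196
5374978561 400627248
1730726404001 129000729660

√180 → a₀=13, period (2,2,2,26); ℓ=4 even so k=3
k=0  a_k=13  p_k/q_k = 13/1
…
k=2  a_k=2  p_k/q_k = 67/5
k=3  a_k=2  p_k/q_k = 161/12
(x₁, y₁) = (161, 12);  161² − 180·12² = 1 ✓
n=2: (161,12)∘(161,12) = (161·161+180·12·12, 161·12+12·161) = (51841,3864)
n=3: (51841,3864)∘(161,12) = (161·51841+180·12·3864, 161·3864+12·51841) = (16692641,1244196)
n=4: (16692641,1244196)∘(161,12) = (161·16692641+180·12·1244196, 161·1244196+12·16692641) = (5374978561,400627248)
n=5: (5374978561,400627248)∘(161,12) = (161·5374978561+180·12·400627248, 161·400627248+12·5374978561) = (1730726404001,129000729660)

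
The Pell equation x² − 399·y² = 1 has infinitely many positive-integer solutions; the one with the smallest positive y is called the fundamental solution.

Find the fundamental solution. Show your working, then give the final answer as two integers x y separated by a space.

20 1

√399 → a₀=19, period (1,38); ℓ=2 even so k=1
i=0: a=19 ⇒ p=19, q=1
i=1: a=1 ⇒ p=20, q=1
→ (20, 1).  Check: 20²=400, 399·1²=399, difference 1.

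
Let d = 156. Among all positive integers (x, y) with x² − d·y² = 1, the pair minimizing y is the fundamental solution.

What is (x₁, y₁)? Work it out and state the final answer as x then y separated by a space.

25 2

√156 → a₀=12, period (2,24); ℓ=2 even so k=1
i=0: a=12 ⇒ p=12, q=1
i=1: a=2 ⇒ p=25, q=2
fundamental: x₁=25, y₁=2  (since 625 − 156·4 = 1)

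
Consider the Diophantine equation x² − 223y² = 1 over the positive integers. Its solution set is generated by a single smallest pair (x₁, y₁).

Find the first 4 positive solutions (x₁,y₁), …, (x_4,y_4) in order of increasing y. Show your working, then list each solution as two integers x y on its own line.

224 15
100351 6720
44957024 3010545
20140646401 1348717440

[14; 1,13,1,28] for √223; ℓ=4 ⇒ convergent index 3
step 0: (14, 1)  from 14·(1,0) + (0,1)
…
step 2: (209, 14)  from 13·(15,1) + (14,1)
step 3: (224, 15)  from 1·(209,14) + (15,1)
(x₁, y₁) = (224, 15);  224² − 223·15² = 1 ✓
(224+15√223)^2 = 100351 + 6720√223
(224+15√223)^3 = 44957024 + 3010545√223
(224+15√223)^4 = 20140646401 + 1348717440√223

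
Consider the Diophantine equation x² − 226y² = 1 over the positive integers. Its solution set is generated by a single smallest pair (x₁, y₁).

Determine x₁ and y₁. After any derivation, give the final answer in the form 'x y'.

√226 = [15; 30, …], period ℓ=1 (odd) → k=1
step 0: (15, 1)  from 15·(1,0) + (0,1)
step 1: (451, 30)  from 30·(15,1) + (1,0)
→ (451, 30).  Check: 451²=203401, 226·30²=203400, difference 1.

451 30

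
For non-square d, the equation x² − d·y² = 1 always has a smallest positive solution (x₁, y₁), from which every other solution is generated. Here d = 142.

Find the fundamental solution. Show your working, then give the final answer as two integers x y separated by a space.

143 12

√142 → a₀=11, period (1,10,1,22); ℓ=4 even so k=3
k=0  a_k=11  p_k/q_k = 11/1
…
k=2  a_k=10  p_k/q_k = 131/11
k=3  a_k=1  p_k/q_k = 143/12
fundamental: x₁=143, y₁=12  (since 20449 − 142·144 = 1)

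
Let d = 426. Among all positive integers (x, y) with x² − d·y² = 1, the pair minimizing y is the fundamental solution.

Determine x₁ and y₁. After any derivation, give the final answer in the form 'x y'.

88751 4300

[20; 1,1,1,3,2,6,2,3,1,1,1,40] for √426; ℓ=12 ⇒ convergent index 11
k=0  a_k=20  p_k/q_k = 20/1
k=1  a_k=1  p_k/q_k = 21/1
k=2  a_k=1  p_k/q_k = 41/2
k=3  a_k=1  p_k/q_k = 62/3
k=4  a_k=3  p_k/q_k = 227/11
k=5  a_k=2  p_k/q_k = 516/25
k=6  a_k=6  p_k/q_k = 3323/161
k=7  a_k=2  p_k/q_k = 7162/347
…
k=9  a_k=1  p_k/q_k = 31971/1549
k=10  a_k=1  p_k/q_k = 56780/2751
k=11  a_k=1  p_k/q_k = 88751/4300
fundamental: x₁=88751, y₁=4300  (since 7876740001 − 426·18490000 = 1)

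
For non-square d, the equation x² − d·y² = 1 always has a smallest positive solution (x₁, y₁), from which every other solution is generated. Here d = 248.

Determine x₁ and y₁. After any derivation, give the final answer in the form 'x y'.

√248 = [15; 1,2,1,30, …], period ℓ=4 (even) → k=3
k=0  a_k=15  p_k/q_k = 15/1
k=1  a_k=1  p_k/q_k = 16/1
k=2  a_k=2  p_k/q_k = 47/3
k=3  a_k=1  p_k/q_k = 63/4
→ (63, 4).  Check: 63²=3969, 248·4²=3968, difference 1.

63 4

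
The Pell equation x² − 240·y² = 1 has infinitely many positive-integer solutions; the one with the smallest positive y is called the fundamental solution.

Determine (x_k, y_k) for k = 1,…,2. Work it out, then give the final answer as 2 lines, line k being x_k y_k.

√240 → a₀=15, period (2,30); ℓ=2 even so k=1
k=0  a_k=15  p_k/q_k = 15/1
k=1  a_k=2  p_k/q_k = 31/2
fundamental: x₁=31, y₁=2  (since 961 − 240·4 = 1)
n=2: (31,2)∘(31,2) = (31·31+240·2·2, 31·2+2·31) = (1921,124)

31 2
1921 124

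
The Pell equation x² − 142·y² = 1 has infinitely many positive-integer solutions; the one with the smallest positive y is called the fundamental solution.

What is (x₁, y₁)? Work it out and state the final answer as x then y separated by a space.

[11; 1,10,1,22] for √142; ℓ=4 ⇒ convergent index 3
a_0=11:  p_0=11·1+0=11,  q_0=11·0+1=1
a_1=1:  p_1=1·11+1=12,  q_1=1·1+0=1
a_2=10:  p_2=10·12+11=131,  q_2=10·1+1=11
a_3=1:  p_3=1·131+12=143,  q_3=1·11+1=12
fundamental: x₁=143, y₁=12  (since 20449 − 142·144 = 1)

143 12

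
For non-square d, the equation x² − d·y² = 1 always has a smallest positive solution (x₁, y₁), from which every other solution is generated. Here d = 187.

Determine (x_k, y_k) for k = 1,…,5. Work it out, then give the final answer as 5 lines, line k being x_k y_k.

[13; 1,2,13,2,1,26] for √187; ℓ=6 ⇒ convergent index 5
i=0: a=13 ⇒ p=13, q=1
…
i=2: a=2 ⇒ p=41, q=3
i=3: a=13 ⇒ p=547, q=40
i=4: a=2 ⇒ p=1135, q=83
i=5: a=1 ⇒ p=1682, q=123
(x₁, y₁) = (1682, 123);  1682² − 187·123² = 1 ✓
n=2: (1682,123)∘(1682,123) = (1682·1682+187·123·123, 1682·123+123·1682) = (5658247,413772)
n=3: (5658247,413772)∘(1682,123) = (1682·5658247+187·123·413772, 1682·413772+123·5658247) = (19034341226,1391928885)
n=4: (19034341226,1391928885)∘(1682,123) = (1682·19034341226+187·123·1391928885, 1682·1391928885+123·19034341226) = (64031518226017,4682448355368)
n=5: (64031518226017,4682448355368)∘(1682,123) = (1682·64031518226017+187·123·4682448355368, 1682·4682448355368+123·64031518226017) = (215402008277979962,15751754875529067)

1682 123
5658247 413772
19034341226 1391928885
64031518226017 4682448355368
215402008277979962 15751754875529067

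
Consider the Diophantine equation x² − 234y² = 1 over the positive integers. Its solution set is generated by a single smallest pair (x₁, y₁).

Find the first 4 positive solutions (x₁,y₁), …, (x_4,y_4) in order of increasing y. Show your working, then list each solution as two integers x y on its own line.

5201 340
54100801 3536680
562756526801 36788545020
5853793337683201 382674441761360

√234 → a₀=15, period (3,2,1,2,1,2,3,30); ℓ=8 even so k=7
step 0: (15, 1)  from 15·(1,0) + (0,1)
…
step 5: (566, 37)  from 1·(413,27) + (153,10)
step 6: (1545, 101)  from 2·(566,37) + (413,27)
step 7: (5201, 340)  from 3·(1545,101) + (566,37)
(x₁, y₁) = (5201, 340);  5201² − 234·340² = 1 ✓
(5201+340√234)^2 = 54100801 + 3536680√234
(5201+340√234)^3 = 562756526801 + 36788545020√234
(5201+340√234)^4 = 5853793337683201 + 382674441761360√234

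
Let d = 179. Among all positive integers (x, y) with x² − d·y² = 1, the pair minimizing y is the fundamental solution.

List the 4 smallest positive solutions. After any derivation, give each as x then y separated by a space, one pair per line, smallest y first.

4190210 313191
35115719688199 2624672120220
294284479589372473370 21995854729733779209
2466227538440333747559727201 184334500894152933286567560

d=179: √d = [13; 2,1,1,1,3,…,1,2,26] (ℓ=14, even), read p_13/q_13
a_0=13:  p_0=13·1+0=13,  q_0=13·0+1=1
a_1=2:  p_1=2·13+1=27,  q_1=2·1+0=2
a_2=1:  p_2=1·27+13=40,  q_2=1·2+1=3
a_3=1:  p_3=1·40+27=67,  q_3=1·3+2=5
a_4=1:  p_4=1·67+40=107,  q_4=1·5+3=8
…
a_6=5:  p_6=5·388+107=2047,  q_6=5·29+8=153
…
a_9=3:  p_9=3·137042+26999=438125,  q_9=3·10243+2018=32747
a_10=1:  p_10=1·438125+137042=575167,  q_10=1·32747+10243=42990
a_11=1:  p_11=1·575167+438125=1013292,  q_11=1·42990+32747=75737
a_12=1:  p_12=1·1013292+575167=1588459,  q_12=1·75737+42990=118727
a_13=2:  p_13=2·1588459+1013292=4190210,  q_13=2·118727+75737=313191
fundamental: x₁=4190210, y₁=313191  (since 17557859844100 − 179·98088602481 = 1)
n=2: (4190210,313191)∘(4190210,313191) = (4190210·4190210+179·313191·313191, 4190210·313191+313191·4190210) = (35115719688199,2624672120220)
n=3: (35115719688199,2624672120220)∘(4190210,313191) = (4190210·35115719688199+179·313191·2624672120220, 4190210·2624672120220+313191·35115719688199) = (294284479589372473370,21995854729733779209)
n=4: (294284479589372473370,21995854729733779209)∘(4190210,313191) = (4190210·294284479589372473370+179·313191·21995854729733779209, 4190210·21995854729733779209+313191·294284479589372473370) = (2466227538440333747559727201,184334500894152933286567560)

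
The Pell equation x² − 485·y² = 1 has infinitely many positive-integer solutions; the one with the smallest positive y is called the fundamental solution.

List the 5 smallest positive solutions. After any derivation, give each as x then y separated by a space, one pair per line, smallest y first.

[22; 44] for √485; ℓ=1 ⇒ convergent index 1
a_0=22:  p_0=22·1+0=22,  q_0=22·0+1=1
a_1=44:  p_1=44·22+1=969,  q_1=44·1+0=44
→ (969, 44).  Check: 969²=938961, 485·44²=938960, difference 1.
(969+44√485)^2 = 1877921 + 85272√485
(969+44√485)^3 = 3639409929 + 165257092√485
(969+44√485)^4 = 7053174564481 + 320268159024√485
(969+44√485)^5 = 13669048666554249 + 620679526931420√485

969 44
1877921 85272
3639409929 165257092
7053174564481 320268159024
13669048666554249 620679526931420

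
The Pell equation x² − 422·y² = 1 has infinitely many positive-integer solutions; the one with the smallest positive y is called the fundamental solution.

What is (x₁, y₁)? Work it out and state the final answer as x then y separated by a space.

[20; 1,1,5,2,1,…,1,1,40] for √422; ℓ=14 ⇒ convergent index 13
a_0=20:  p_0=20·1+0=20,  q_0=20·0+1=1
a_1=1:  p_1=1·20+1=21,  q_1=1·1+0=1
a_2=1:  p_2=1·21+20=41,  q_2=1·1+1=2
…
a_4=2:  p_4=2·226+41=493,  q_4=2·11+2=24
…
a_6=3:  p_6=3·719+493=2650,  q_6=3·35+24=129
a_7=20:  p_7=20·2650+719=53719,  q_7=20·129+35=2615
…
a_9=1:  p_9=1·163807+53719=217526,  q_9=1·7974+2615=10589
a_10=2:  p_10=2·217526+163807=598859,  q_10=2·10589+7974=29152
…
a_12=1:  p_12=1·3211821+598859=3810680,  q_12=1·156349+29152=185501
a_13=1:  p_13=1·3810680+3211821=7022501,  q_13=1·185501+156349=341850
(x₁, y₁) = (7022501, 341850);  7022501² − 422·341850² = 1 ✓

7022501 341850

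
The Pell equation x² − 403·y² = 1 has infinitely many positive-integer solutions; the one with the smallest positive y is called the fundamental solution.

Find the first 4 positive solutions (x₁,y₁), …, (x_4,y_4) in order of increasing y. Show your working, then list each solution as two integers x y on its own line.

669878 33369
897473069767 44706317964
1202394930058086974 59895557730143415
1610915821914004898868577 80245432842261314788776

d=403: √d = [20; 13,2,1,3,1,3,1,2,13,40] (ℓ=10, even), read p_9/q_9
i=0: a=20 ⇒ p=20, q=1
i=1: a=13 ⇒ p=261, q=13
i=2: a=2 ⇒ p=542, q=27
…
i=4: a=3 ⇒ p=2951, q=147
…
i=8: a=2 ⇒ p=50147, q=2498
i=9: a=13 ⇒ p=669878, q=33369
fundamental: x₁=669878, y₁=33369  (since 448736534884 − 403·1113490161 = 1)
(669878+33369√403)^2 = 897473069767 + 44706317964√403
(669878+33369√403)^3 = 1202394930058086974 + 59895557730143415√403
(669878+33369√403)^4 = 1610915821914004898868577 + 80245432842261314788776√403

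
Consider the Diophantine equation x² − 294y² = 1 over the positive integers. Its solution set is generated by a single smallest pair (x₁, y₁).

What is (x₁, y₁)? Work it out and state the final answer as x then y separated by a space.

√294 = [17; 6,1,4,1,6,34, …], period ℓ=6 (even) → k=5
k=0  a_k=17  p_k/q_k = 17/1
k=1  a_k=6  p_k/q_k = 103/6
k=2  a_k=1  p_k/q_k = 120/7
…
k=4  a_k=1  p_k/q_k = 703/41
k=5  a_k=6  p_k/q_k = 4801/280
(x₁, y₁) = (4801, 280);  4801² − 294·280² = 1 ✓

4801 280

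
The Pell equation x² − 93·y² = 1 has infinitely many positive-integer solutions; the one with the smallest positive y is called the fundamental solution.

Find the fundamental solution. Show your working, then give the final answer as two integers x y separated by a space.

12151 1260

d=93: √d = [9; 1,1,1,4,6,4,1,1,1,18] (ℓ=10, even), read p_9/q_9
k=0  a_k=9  p_k/q_k = 9/1
k=1  a_k=1  p_k/q_k = 10/1
k=2  a_k=1  p_k/q_k = 19/2
…
k=5  a_k=6  p_k/q_k = 839/87
k=6  a_k=4  p_k/q_k = 3491/362
…
k=8  a_k=1  p_k/q_k = 7821/811
k=9  a_k=1  p_k/q_k = 12151/1260
→ (12151, 1260).  Check: 12151²=147646801, 93·1260²=147646800, difference 1.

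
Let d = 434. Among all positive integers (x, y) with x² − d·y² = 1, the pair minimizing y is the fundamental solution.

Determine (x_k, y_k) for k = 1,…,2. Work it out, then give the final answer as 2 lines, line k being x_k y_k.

125 6
31249 1500

√434 = [20; 1,4,1,40, …], period ℓ=4 (even) → k=3
k=0  a_k=20  p_k/q_k = 20/1
k=1  a_k=1  p_k/q_k = 21/1
k=2  a_k=4  p_k/q_k = 104/5
k=3  a_k=1  p_k/q_k = 125/6
→ (125, 6).  Check: 125²=15625, 434·6²=15624, difference 1.
n=2: (125,6)∘(125,6) = (125·125+434·6·6, 125·6+6·125) = (31249,1500)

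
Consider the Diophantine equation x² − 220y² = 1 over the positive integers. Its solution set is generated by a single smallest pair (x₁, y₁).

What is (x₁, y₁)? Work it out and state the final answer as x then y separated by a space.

89 6

[14; 1,4,1,28] for √220; ℓ=4 ⇒ convergent index 3
i=0: a=14 ⇒ p=14, q=1
i=1: a=1 ⇒ p=15, q=1
i=2: a=4 ⇒ p=74, q=5
i=3: a=1 ⇒ p=89, q=6
(x₁, y₁) = (89, 6);  89² − 220·6² = 1 ✓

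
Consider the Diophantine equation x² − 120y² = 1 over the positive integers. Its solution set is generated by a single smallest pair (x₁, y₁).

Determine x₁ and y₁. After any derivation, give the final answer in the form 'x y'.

11 1

[10; 1,20] for √120; ℓ=2 ⇒ convergent index 1
a_0=10:  p_0=10·1+0=10,  q_0=10·0+1=1
a_1=1:  p_1=1·10+1=11,  q_1=1·1+0=1
(x₁, y₁) = (11, 1);  11² − 120·1² = 1 ✓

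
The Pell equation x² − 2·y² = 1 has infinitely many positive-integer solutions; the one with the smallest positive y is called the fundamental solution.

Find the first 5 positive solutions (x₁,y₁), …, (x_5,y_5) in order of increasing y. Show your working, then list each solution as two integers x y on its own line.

3 2
17 12
99 70
577 408
3363 2378

√2 → a₀=1, period (2); ℓ=1 odd so k=1
k=0  a_k=1  p_k/q_k = 1/1
k=1  a_k=2  p_k/q_k = 3/2
fundamental: x₁=3, y₁=2  (since 9 − 2·4 = 1)
(x_2, y_2) = (3·3 + 2·2·2, 3·2 + 2·3) = (17, 12)
(x_3, y_3) = (3·17 + 2·2·12, 3·12 + 2·17) = (99, 70)
(x_4, y_4) = (3·99 + 2·2·70, 3·70 + 2·99) = (577, 408)
(x_5, y_5) = (3·577 + 2·2·408, 3·408 + 2·577) = (3363, 2378)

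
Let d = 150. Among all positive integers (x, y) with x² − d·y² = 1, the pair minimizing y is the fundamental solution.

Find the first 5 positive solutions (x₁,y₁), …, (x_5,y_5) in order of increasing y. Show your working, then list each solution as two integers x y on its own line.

[12; 4,24] for √150; ℓ=2 ⇒ convergent index 1
step 0: (12, 1)  from 12·(1,0) + (0,1)
step 1: (49, 4)  from 4·(12,1) + (1,0)
fundamental: x₁=49, y₁=4  (since 2401 − 150·16 = 1)
(49+4√150)^2 = 4801 + 392√150
(49+4√150)^3 = 470449 + 38412√150
(49+4√150)^4 = 46099201 + 3763984√150
(49+4√150)^5 = 4517251249 + 368832020√150

49 4
4801 392
470449 38412
46099201 3763984
4517251249 368832020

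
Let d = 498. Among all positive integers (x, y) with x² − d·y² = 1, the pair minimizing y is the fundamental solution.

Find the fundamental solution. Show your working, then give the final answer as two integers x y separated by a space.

d=498: √d = [22; 3,6,22,6,3,44] (ℓ=6, even), read p_5/q_5
i=0: a=22 ⇒ p=22, q=1
…
i=2: a=6 ⇒ p=424, q=19
i=3: a=22 ⇒ p=9395, q=421
i=4: a=6 ⇒ p=56794, q=2545
i=5: a=3 ⇒ p=179777, q=8056
→ (179777, 8056).  Check: 179777²=32319769729, 498·8056²=32319769728, difference 1.

179777 8056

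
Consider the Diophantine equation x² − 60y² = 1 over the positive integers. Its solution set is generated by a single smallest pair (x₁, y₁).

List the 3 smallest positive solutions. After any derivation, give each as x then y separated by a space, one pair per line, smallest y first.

31 4
1921 248
119071 15372

√60 = [7; 1,2,1,14, …], period ℓ=4 (even) → k=3
step 0: (7, 1)  from 7·(1,0) + (0,1)
…
step 2: (23, 3)  from 2·(8,1) + (7,1)
step 3: (31, 4)  from 1·(23,3) + (8,1)
(x₁, y₁) = (31, 4);  31² − 60·4² = 1 ✓
n=2: (31,4)∘(31,4) = (31·31+60·4·4, 31·4+4·31) = (1921,248)
n=3: (1921,248)∘(31,4) = (31·1921+60·4·248, 31·248+4·1921) = (119071,15372)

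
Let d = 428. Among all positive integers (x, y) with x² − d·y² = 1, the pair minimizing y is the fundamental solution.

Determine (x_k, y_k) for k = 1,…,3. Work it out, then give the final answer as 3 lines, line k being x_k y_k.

1850887 89466
6851565373537 331182912684
25362946559057703751 1225964295417811950

[20; 1,2,4,1,5,10,5,1,4,2,1,40] for √428; ℓ=12 ⇒ convergent index 11
a_0=20:  p_0=20·1+0=20,  q_0=20·0+1=1
…
a_2=2:  p_2=2·21+20=62,  q_2=2·1+1=3
a_3=4:  p_3=4·62+21=269,  q_3=4·3+1=13
a_4=1:  p_4=1·269+62=331,  q_4=1·13+3=16
…
a_6=10:  p_6=10·1924+331=19571,  q_6=10·93+16=946
…
a_8=1:  p_8=1·99779+19571=119350,  q_8=1·4823+946=5769
a_9=4:  p_9=4·119350+99779=577179,  q_9=4·5769+4823=27899
a_10=2:  p_10=2·577179+119350=1273708,  q_10=2·27899+5769=61567
a_11=1:  p_11=1·1273708+577179=1850887,  q_11=1·61567+27899=89466
→ (1850887, 89466).  Check: 1850887²=3425782686769, 428·89466²=3425782686768, difference 1.
n=2: (1850887,89466)∘(1850887,89466) = (1850887·1850887+428·89466·89466, 1850887·89466+89466·1850887) = (6851565373537,331182912684)
n=3: (6851565373537,331182912684)∘(1850887,89466) = (1850887·6851565373537+428·89466·331182912684, 1850887·331182912684+89466·6851565373537) = (25362946559057703751,1225964295417811950)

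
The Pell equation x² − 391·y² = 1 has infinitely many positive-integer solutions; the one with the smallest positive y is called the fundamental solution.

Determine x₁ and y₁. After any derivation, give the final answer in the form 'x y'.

[19; 1,3,2,2,1,…,3,1,38] for √391; ℓ=16 ⇒ convergent index 15
a_0=19:  p_0=19·1+0=19,  q_0=19·0+1=1
a_1=1:  p_1=1·19+1=20,  q_1=1·1+0=1
a_2=3:  p_2=3·20+19=79,  q_2=3·1+1=4
a_3=2:  p_3=2·79+20=178,  q_3=2·4+1=9
a_4=2:  p_4=2·178+79=435,  q_4=2·9+4=22
a_5=1:  p_5=1·435+178=613,  q_5=1·22+9=31
a_6=1:  p_6=1·613+435=1048,  q_6=1·31+22=53
a_7=2:  p_7=2·1048+613=2709,  q_7=2·53+31=137
a_8=19:  p_8=19·2709+1048=52519,  q_8=19·137+53=2656
a_9=2:  p_9=2·52519+2709=107747,  q_9=2·2656+137=5449
…
a_11=1:  p_11=1·160266+107747=268013,  q_11=1·8105+5449=13554
a_12=2:  p_12=2·268013+160266=696292,  q_12=2·13554+8105=35213
a_13=2:  p_13=2·696292+268013=1660597,  q_13=2·35213+13554=83980
a_14=3:  p_14=3·1660597+696292=5678083,  q_14=3·83980+35213=287153
a_15=1:  p_15=1·5678083+1660597=7338680,  q_15=1·287153+83980=371133
(x₁, y₁) = (7338680, 371133);  7338680² − 391·371133² = 1 ✓

7338680 371133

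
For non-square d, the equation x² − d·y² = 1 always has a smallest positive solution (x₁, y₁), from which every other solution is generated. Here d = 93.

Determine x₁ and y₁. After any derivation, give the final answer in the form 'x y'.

12151 1260

√93 = [9; 1,1,1,4,6,4,1,1,1,18, …], period ℓ=10 (even) → k=9
step 0: (9, 1)  from 9·(1,0) + (0,1)
step 1: (10, 1)  from 1·(9,1) + (1,0)
step 2: (19, 2)  from 1·(10,1) + (9,1)
…
step 6: (3491, 362)  from 4·(839,87) + (135,14)
…
step 8: (7821, 811)  from 1·(4330,449) + (3491,362)
step 9: (12151, 1260)  from 1·(7821,811) + (4330,449)
(x₁, y₁) = (12151, 1260);  12151² − 93·1260² = 1 ✓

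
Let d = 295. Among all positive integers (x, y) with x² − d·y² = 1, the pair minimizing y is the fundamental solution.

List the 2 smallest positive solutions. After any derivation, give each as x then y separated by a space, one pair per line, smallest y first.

√295 → a₀=17, period (5,1,2,3,2,6,2,3,2,1,5,34); ℓ=12 even so k=11
k=0  a_k=17  p_k/q_k = 17/1
k=1  a_k=5  p_k/q_k = 86/5
…
k=4  a_k=3  p_k/q_k = 979/57
…
k=8  a_k=3  p_k/q_k = 108103/6294
k=9  a_k=2  p_k/q_k = 247414/14405
k=10  a_k=1  p_k/q_k = 355517/20699
k=11  a_k=5  p_k/q_k = 2024999/117900
→ (2024999, 117900).  Check: 2024999²=4100620950001, 295·117900²=4100620950000, difference 1.
k=2:  x_2 = 2024999·2024999+295·117900·117900 = 8201241900001,  y_2 = 2024999·117900+117900·2024999 = 477494764200

2024999 117900
8201241900001 477494764200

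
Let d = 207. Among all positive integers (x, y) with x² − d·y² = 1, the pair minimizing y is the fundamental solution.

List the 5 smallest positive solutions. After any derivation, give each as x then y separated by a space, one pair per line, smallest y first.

√207 → a₀=14, period (2,1,1,2,1,1,2,28); ℓ=8 even so k=7
step 0: (14, 1)  from 14·(1,0) + (0,1)
step 1: (29, 2)  from 2·(14,1) + (1,0)
step 2: (43, 3)  from 1·(29,2) + (14,1)
…
step 4: (187, 13)  from 2·(72,5) + (43,3)
step 5: (259, 18)  from 1·(187,13) + (72,5)
step 6: (446, 31)  from 1·(259,18) + (187,13)
step 7: (1151, 80)  from 2·(446,31) + (259,18)
(x₁, y₁) = (1151, 80);  1151² − 207·80² = 1 ✓
(x_2, y_2) = (1151·1151 + 207·80·80, 1151·80 + 80·1151) = (2649601, 184160)
(x_3, y_3) = (1151·2649601 + 207·80·184160, 1151·184160 + 80·2649601) = (6099380351, 423936240)
(x_4, y_4) = (1151·6099380351 + 207·80·423936240, 1151·423936240 + 80·6099380351) = (14040770918401, 975901040320)
(x_5, y_5) = (1151·14040770918401 + 207·80·975901040320, 1151·975901040320 + 80·14040770918401) = (32321848554778751, 2246523770880400)

1151 80
2649601 184160
6099380351 423936240
14040770918401 975901040320
32321848554778751 2246523770880400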